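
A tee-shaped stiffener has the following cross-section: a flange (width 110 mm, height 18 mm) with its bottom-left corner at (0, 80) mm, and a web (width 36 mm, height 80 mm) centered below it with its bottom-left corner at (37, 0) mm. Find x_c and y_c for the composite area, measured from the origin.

Part | A | x̄ᵢ | ȳᵢ | A·x̄ᵢ | A·ȳᵢ
web | 2880.00 | 55.00 | 40.00 | 158400.00 | 115200.00
flange | 1980.00 | 55.00 | 89.00 | 108900.00 | 176220.00
Σ | 4860.00 |  |  | 267300.00 | 291420.00
x_c = 267300.00 / 4860.00 = 55.00 mm
y_c = 291420.00 / 4860.00 = 59.96 mm

x_c = 55.00 mm, y_c = 59.96 mm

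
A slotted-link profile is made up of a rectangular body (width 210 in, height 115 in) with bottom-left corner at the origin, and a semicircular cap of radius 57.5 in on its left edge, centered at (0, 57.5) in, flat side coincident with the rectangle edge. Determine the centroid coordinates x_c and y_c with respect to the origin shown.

x_c = 82.10 in, y_c = 57.50 in

Part | A | x̄ᵢ | ȳᵢ | A·x̄ᵢ | A·ȳᵢ
rectangular body | 24150.00 | 105.00 | 57.50 | 2535750.00 | 1388625.00
semicircular end | 5193.45 | -24.40 | 57.50 | -126739.58 | 298623.11
Σ | 29343.45 |  |  | 2409010.42 | 1687248.11
x_c = 2409010.42 / 29343.45 = 82.10 in
y_c = 1687248.11 / 29343.45 = 57.50 in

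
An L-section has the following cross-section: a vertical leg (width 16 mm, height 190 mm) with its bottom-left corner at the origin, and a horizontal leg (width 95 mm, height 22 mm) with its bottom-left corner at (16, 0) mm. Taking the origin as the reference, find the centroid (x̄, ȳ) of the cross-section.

x̄ = 30.61 mm, ȳ = 60.78 mm

vertical leg: A = 16 × 190 = 3040.00, centroid at (8.00, 95.00).
horizontal leg: A = 95 × 22 = 2090.00, centroid at (63.50, 11.00).
ΣA = 5130.00 mm², ΣAx̄ = 157035.00 mm³, ΣAȳ = 311790.00 mm³.
x̄ = 157035.00/5130.00 = 30.61 mm; ȳ = 311790.00/5130.00 = 60.78 mm.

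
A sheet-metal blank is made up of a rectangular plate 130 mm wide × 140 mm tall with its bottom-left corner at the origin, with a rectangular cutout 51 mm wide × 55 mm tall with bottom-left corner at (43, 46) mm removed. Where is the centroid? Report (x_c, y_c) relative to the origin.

x_c = 64.36 mm, y_c = 69.36 mm

Part | A | x̄ᵢ | ȳᵢ | A·x̄ᵢ | A·ȳᵢ
plate | 18200.00 | 65.00 | 70.00 | 1183000.00 | 1274000.00
hole | -2805.00 | 68.50 | 73.50 | -192142.50 | -206167.50
Σ | 15395.00 |  |  | 990857.50 | 1067832.50
x_c = 990857.50 / 15395.00 = 64.36 mm
y_c = 1067832.50 / 15395.00 = 69.36 mm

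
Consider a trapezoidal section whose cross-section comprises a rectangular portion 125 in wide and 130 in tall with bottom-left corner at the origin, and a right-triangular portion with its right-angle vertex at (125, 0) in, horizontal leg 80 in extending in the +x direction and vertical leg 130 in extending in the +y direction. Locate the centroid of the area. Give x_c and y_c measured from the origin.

x_c = 84.12 in, y_c = 59.75 in

rectangular portion: A = 125 × 130 = 16250.00, centroid at (62.50, 65.00).
triangular portion: A = ½·80·130 = 5200.00, centroid at (151.67, 43.33).
ΣA = 21450.00 in², ΣAx_c = 1804291.67 in³, ΣAy_c = 1281583.33 in³.
x_c = 1804291.67/21450.00 = 84.12 in; y_c = 1281583.33/21450.00 = 59.75 in.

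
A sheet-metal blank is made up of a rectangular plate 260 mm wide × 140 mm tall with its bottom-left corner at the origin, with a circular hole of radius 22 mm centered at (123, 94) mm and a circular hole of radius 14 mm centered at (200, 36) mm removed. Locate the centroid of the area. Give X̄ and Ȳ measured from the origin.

X̄ = 129.05 mm, Ȳ = 69.55 mm

Part | A | x̄ᵢ | ȳᵢ | A·x̄ᵢ | A·ȳᵢ
plate | 36400.00 | 130.00 | 70.00 | 4732000.00 | 2548000.00
hole 1 | -1520.53 | 123.00 | 94.00 | -187025.29 | -142929.90
hole 2 | -615.75 | 200.00 | 36.00 | -123150.43 | -22167.08
Σ | 34263.72 |  |  | 4421824.27 | 2382903.02
X̄ = 4421824.27 / 34263.72 = 129.05 mm
Ȳ = 2382903.02 / 34263.72 = 69.55 mm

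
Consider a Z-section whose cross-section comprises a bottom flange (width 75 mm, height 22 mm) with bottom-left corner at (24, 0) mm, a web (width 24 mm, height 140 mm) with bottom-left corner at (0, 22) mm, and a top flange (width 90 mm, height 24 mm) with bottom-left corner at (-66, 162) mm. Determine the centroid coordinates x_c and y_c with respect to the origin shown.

x_c = 13.45 mm, y_c = 98.06 mm

Part | A | x̄ᵢ | ȳᵢ | A·x̄ᵢ | A·ȳᵢ
bottom flange | 1650.00 | 61.50 | 11.00 | 101475.00 | 18150.00
web | 3360.00 | 12.00 | 92.00 | 40320.00 | 309120.00
top flange | 2160.00 | -21.00 | 174.00 | -45360.00 | 375840.00
Σ | 7170.00 |  |  | 96435.00 | 703110.00
x_c = 96435.00 / 7170.00 = 13.45 mm
y_c = 703110.00 / 7170.00 = 98.06 mm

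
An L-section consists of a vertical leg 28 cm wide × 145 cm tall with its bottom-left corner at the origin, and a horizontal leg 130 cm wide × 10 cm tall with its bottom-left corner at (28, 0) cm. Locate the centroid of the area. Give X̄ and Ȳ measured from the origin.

vertical leg: A = 28 × 145 = 4060.00, centroid at (14.00, 72.50).
horizontal leg: A = 130 × 10 = 1300.00, centroid at (93.00, 5.00).
ΣA = 5360.00 cm², ΣAX̄ = 177740.00 cm³, ΣAȲ = 300850.00 cm³.
X̄ = 177740.00/5360.00 = 33.16 cm; Ȳ = 300850.00/5360.00 = 56.13 cm.

X̄ = 33.16 cm, Ȳ = 56.13 cm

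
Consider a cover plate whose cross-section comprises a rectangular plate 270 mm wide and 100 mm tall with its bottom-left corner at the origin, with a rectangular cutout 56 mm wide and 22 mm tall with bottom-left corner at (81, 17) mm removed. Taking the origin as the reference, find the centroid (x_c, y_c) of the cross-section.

x_c = 136.24 mm, y_c = 51.05 mm

plate: A = 270 × 100 = 27000.00, centroid at (135.00, 50.00).
hole: A = −(56 × 22) = -1232.00, centroid at (109.00, 28.00).
ΣA = 25768.00 mm²
ΣAx_c = (27000.00)(135.00) + (-1232.00)(109.00) = 3510712.00 mm³
ΣAy_c = (27000.00)(50.00) + (-1232.00)(28.00) = 1315504.00 mm³
x_c = 3510712.00 / 25768.00 = 136.24 mm
y_c = 1315504.00 / 25768.00 = 51.05 mm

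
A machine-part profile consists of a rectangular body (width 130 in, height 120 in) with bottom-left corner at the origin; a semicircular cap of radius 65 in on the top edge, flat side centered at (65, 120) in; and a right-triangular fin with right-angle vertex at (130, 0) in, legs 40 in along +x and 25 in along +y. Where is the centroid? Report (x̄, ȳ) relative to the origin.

x̄ = 66.72 in, ȳ = 84.43 in

Part | A | x̄ᵢ | ȳᵢ | A·x̄ᵢ | A·ȳᵢ
rectangular body | 15600.00 | 65.00 | 60.00 | 1014000.00 | 936000.00
semicircular top | 6636.61 | 65.00 | 147.59 | 431379.94 | 979477.07
triangular fin | 500.00 | 143.33 | 8.33 | 71666.67 | 4166.67
Σ | 22736.61 |  |  | 1517046.61 | 1919643.74
x̄ = 1517046.61 / 22736.61 = 66.72 in
ȳ = 1919643.74 / 22736.61 = 84.43 in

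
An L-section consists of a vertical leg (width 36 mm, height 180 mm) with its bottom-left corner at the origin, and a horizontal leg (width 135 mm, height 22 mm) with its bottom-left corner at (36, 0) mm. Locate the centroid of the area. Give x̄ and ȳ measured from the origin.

x̄ = 44.87 mm, ȳ = 65.17 mm

vertical leg: A = 36 × 180 = 6480.00, centroid at (18.00, 90.00).
horizontal leg: A = 135 × 22 = 2970.00, centroid at (103.50, 11.00).
ΣA = 9450.00 mm²
ΣAx̄ = (6480.00)(18.00) + (2970.00)(103.50) = 424035.00 mm³
ΣAȳ = (6480.00)(90.00) + (2970.00)(11.00) = 615870.00 mm³
x̄ = 424035.00 / 9450.00 = 44.87 mm
ȳ = 615870.00 / 9450.00 = 65.17 mm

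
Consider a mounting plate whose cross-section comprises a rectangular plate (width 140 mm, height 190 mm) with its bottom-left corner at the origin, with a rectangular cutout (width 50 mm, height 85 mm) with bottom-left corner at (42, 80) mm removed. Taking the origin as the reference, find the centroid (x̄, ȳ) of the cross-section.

plate: A = 140 × 190 = 26600.00, centroid at (70.00, 95.00).
hole: A = −(50 × 85) = -4250.00, centroid at (67.00, 122.50).
ΣA = 22350.00 mm², ΣAx̄ = 1577250.00 mm³, ΣAȳ = 2006375.00 mm³.
x̄ = 1577250.00/22350.00 = 70.57 mm; ȳ = 2006375.00/22350.00 = 89.77 mm.

x̄ = 70.57 mm, ȳ = 89.77 mm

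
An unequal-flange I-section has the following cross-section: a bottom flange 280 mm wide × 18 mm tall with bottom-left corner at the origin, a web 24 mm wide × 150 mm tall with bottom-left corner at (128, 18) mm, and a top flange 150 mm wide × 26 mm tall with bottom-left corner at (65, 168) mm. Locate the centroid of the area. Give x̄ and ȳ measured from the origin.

Part | A | x̄ᵢ | ȳᵢ | A·x̄ᵢ | A·ȳᵢ
bottom flange | 5040.00 | 140.00 | 9.00 | 705600.00 | 45360.00
web | 3600.00 | 140.00 | 93.00 | 504000.00 | 334800.00
top flange | 3900.00 | 140.00 | 181.00 | 546000.00 | 705900.00
Σ | 12540.00 |  |  | 1755600.00 | 1086060.00
x̄ = 1755600.00 / 12540.00 = 140.00 mm
ȳ = 1086060.00 / 12540.00 = 86.61 mm

x̄ = 140.00 mm, ȳ = 86.61 mm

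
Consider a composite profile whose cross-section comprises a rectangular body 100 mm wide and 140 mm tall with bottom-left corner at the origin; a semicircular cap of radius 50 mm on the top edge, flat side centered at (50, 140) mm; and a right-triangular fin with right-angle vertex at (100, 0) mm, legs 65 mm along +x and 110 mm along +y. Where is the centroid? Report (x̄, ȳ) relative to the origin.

rectangular body: A = 100 × 140 = 14000.00, centroid at (50.00, 70.00).
semicircular top: A = ½π·50² = 3926.99, centroid at (50.00, 161.22).
triangular fin: A = ½·65·110 = 3575.00, centroid at (121.67, 36.67).
ΣA = 21501.99 mm², ΣAx̄ = 1331307.87 mm³, ΣAȳ = 1744195.38 mm³.
x̄ = 1331307.87/21501.99 = 61.92 mm; ȳ = 1744195.38/21501.99 = 81.12 mm.

x̄ = 61.92 mm, ȳ = 81.12 mm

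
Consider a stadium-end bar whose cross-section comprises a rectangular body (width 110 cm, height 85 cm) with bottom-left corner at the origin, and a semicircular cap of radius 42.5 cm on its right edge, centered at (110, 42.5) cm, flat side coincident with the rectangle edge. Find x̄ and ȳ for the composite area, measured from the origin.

x̄ = 72.00 cm, ȳ = 42.50 cm

rectangular body: A = 110 × 85 = 9350.00, centroid at (55.00, 42.50).
semicircular end: A = ½π·42.5² = 2837.25, centroid at (128.04, 42.50).
ΣA = 12187.25 cm²
ΣAx̄ = (9350.00)(55.00) + (2837.25)(128.04) = 877524.68 cm³
ΣAȳ = (9350.00)(42.50) + (2837.25)(42.50) = 517958.16 cm³
x̄ = 877524.68 / 12187.25 = 72.00 cm
ȳ = 517958.16 / 12187.25 = 42.50 cm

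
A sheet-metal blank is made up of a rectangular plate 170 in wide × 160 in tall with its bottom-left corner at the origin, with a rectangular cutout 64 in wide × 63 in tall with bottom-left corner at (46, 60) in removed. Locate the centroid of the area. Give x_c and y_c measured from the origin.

x_c = 86.22 in, y_c = 78.00 in

Part | A | x̄ᵢ | ȳᵢ | A·x̄ᵢ | A·ȳᵢ
plate | 27200.00 | 85.00 | 80.00 | 2312000.00 | 2176000.00
hole | -4032.00 | 78.00 | 91.50 | -314496.00 | -368928.00
Σ | 23168.00 |  |  | 1997504.00 | 1807072.00
x_c = 1997504.00 / 23168.00 = 86.22 in
y_c = 1807072.00 / 23168.00 = 78.00 in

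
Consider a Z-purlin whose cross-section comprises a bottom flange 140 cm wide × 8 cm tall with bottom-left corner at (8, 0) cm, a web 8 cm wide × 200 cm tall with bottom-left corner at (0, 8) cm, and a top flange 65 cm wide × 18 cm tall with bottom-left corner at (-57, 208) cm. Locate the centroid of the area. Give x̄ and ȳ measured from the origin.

x̄ = 16.73 cm, ȳ = 110.84 cm

Part | A | x̄ᵢ | ȳᵢ | A·x̄ᵢ | A·ȳᵢ
bottom flange | 1120.00 | 78.00 | 4.00 | 87360.00 | 4480.00
web | 1600.00 | 4.00 | 108.00 | 6400.00 | 172800.00
top flange | 1170.00 | -24.50 | 217.00 | -28665.00 | 253890.00
Σ | 3890.00 |  |  | 65095.00 | 431170.00
x̄ = 65095.00 / 3890.00 = 16.73 cm
ȳ = 431170.00 / 3890.00 = 110.84 cm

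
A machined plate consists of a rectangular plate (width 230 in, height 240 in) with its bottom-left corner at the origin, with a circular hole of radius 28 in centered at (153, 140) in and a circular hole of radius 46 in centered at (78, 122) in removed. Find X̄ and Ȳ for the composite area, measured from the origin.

plate: A = 230 × 240 = 55200.00, centroid at (115.00, 120.00).
hole 1: A = −π·28² = -2463.01, centroid at (153.00, 140.00).
hole 2: A = −π·46² = -6647.61, centroid at (78.00, 122.00).
ΣA = 46089.38 in², ΣAX̄ = 5452646.09 in³, ΣAȲ = 5468170.36 in³.
X̄ = 5452646.09/46089.38 = 118.31 in; Ȳ = 5468170.36/46089.38 = 118.64 in.

X̄ = 118.31 in, Ȳ = 118.64 in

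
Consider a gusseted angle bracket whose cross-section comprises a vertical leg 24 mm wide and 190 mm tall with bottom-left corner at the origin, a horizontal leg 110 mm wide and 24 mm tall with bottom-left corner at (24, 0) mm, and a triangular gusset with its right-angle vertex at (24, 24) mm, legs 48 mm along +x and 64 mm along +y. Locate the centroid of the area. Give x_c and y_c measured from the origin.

vertical leg: A = 24 × 190 = 4560.00, centroid at (12.00, 95.00).
horizontal leg: A = 110 × 24 = 2640.00, centroid at (79.00, 12.00).
gusset: A = ½·48·64 = 1536.00, centroid at (40.00, 45.33).
ΣA = 8736.00 mm²
ΣAx_c = (4560.00)(12.00) + (2640.00)(79.00) + (1536.00)(40.00) = 324720.00 mm³
ΣAy_c = (4560.00)(95.00) + (2640.00)(12.00) + (1536.00)(45.33) = 534512.00 mm³
x_c = 324720.00 / 8736.00 = 37.17 mm
y_c = 534512.00 / 8736.00 = 61.18 mm

x_c = 37.17 mm, y_c = 61.18 mm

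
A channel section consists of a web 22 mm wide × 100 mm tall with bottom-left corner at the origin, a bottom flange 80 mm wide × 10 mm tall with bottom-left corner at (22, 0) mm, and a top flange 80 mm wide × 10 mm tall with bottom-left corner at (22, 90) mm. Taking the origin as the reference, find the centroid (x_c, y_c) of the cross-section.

x_c = 32.47 mm, y_c = 50.00 mm

Part | A | x̄ᵢ | ȳᵢ | A·x̄ᵢ | A·ȳᵢ
web | 2200.00 | 11.00 | 50.00 | 24200.00 | 110000.00
bottom flange | 800.00 | 62.00 | 5.00 | 49600.00 | 4000.00
top flange | 800.00 | 62.00 | 95.00 | 49600.00 | 76000.00
Σ | 3800.00 |  |  | 123400.00 | 190000.00
x_c = 123400.00 / 3800.00 = 32.47 mm
y_c = 190000.00 / 3800.00 = 50.00 mm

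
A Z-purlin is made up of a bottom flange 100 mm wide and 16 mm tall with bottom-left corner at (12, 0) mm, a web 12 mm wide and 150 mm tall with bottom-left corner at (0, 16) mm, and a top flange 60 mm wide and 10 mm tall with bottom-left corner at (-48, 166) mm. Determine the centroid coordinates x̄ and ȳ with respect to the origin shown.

x̄ = 24.80 mm, ȳ = 69.80 mm

bottom flange: A = 100 × 16 = 1600.00, centroid at (62.00, 8.00).
web: A = 12 × 150 = 1800.00, centroid at (6.00, 91.00).
top flange: A = 60 × 10 = 600.00, centroid at (-18.00, 171.00).
ΣA = 4000.00 mm²
ΣAx̄ = (1600.00)(62.00) + (1800.00)(6.00) + (600.00)(-18.00) = 99200.00 mm³
ΣAȳ = (1600.00)(8.00) + (1800.00)(91.00) + (600.00)(171.00) = 279200.00 mm³
x̄ = 99200.00 / 4000.00 = 24.80 mm
ȳ = 279200.00 / 4000.00 = 69.80 mm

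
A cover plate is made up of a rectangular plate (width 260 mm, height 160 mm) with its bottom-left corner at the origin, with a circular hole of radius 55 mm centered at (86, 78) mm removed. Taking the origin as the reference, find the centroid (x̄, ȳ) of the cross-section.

Part | A | x̄ᵢ | ȳᵢ | A·x̄ᵢ | A·ȳᵢ
plate | 41600.00 | 130.00 | 80.00 | 5408000.00 | 3328000.00
hole | -9503.32 | 86.00 | 78.00 | -817285.33 | -741258.79
Σ | 32096.68 |  |  | 4590714.67 | 2586741.21
x̄ = 4590714.67 / 32096.68 = 143.03 mm
ȳ = 2586741.21 / 32096.68 = 80.59 mm

x̄ = 143.03 mm, ȳ = 80.59 mm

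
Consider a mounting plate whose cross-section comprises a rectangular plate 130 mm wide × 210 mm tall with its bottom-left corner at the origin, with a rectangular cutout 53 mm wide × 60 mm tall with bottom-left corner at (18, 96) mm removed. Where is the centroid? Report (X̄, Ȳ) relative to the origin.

plate: A = 130 × 210 = 27300.00, centroid at (65.00, 105.00).
hole: A = −(53 × 60) = -3180.00, centroid at (44.50, 126.00).
ΣA = 24120.00 mm²
ΣAX̄ = (27300.00)(65.00) + (-3180.00)(44.50) = 1632990.00 mm³
ΣAȲ = (27300.00)(105.00) + (-3180.00)(126.00) = 2465820.00 mm³
X̄ = 1632990.00 / 24120.00 = 67.70 mm
Ȳ = 2465820.00 / 24120.00 = 102.23 mm

X̄ = 67.70 mm, Ȳ = 102.23 mm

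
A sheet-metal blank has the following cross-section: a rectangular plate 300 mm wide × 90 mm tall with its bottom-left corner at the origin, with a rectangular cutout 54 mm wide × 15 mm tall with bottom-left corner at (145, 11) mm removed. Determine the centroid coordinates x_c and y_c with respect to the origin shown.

plate: A = 300 × 90 = 27000.00, centroid at (150.00, 45.00).
hole: A = −(54 × 15) = -810.00, centroid at (172.00, 18.50).
ΣA = 26190.00 mm², ΣAx_c = 3910680.00 mm³, ΣAy_c = 1200015.00 mm³.
x_c = 3910680.00/26190.00 = 149.32 mm; y_c = 1200015.00/26190.00 = 45.82 mm.

x_c = 149.32 mm, y_c = 45.82 mm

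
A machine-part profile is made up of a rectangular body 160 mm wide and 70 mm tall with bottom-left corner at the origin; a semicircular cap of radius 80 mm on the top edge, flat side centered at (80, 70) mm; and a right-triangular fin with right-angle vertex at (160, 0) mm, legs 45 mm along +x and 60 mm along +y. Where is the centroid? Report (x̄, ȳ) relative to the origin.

rectangular body: A = 160 × 70 = 11200.00, centroid at (80.00, 35.00).
semicircular top: A = ½π·80² = 10053.10, centroid at (80.00, 103.95).
triangular fin: A = ½·45·60 = 1350.00, centroid at (175.00, 20.00).
ΣA = 22603.10 mm², ΣAx̄ = 1936497.72 mm³, ΣAȳ = 1464050.09 mm³.
x̄ = 1936497.72/22603.10 = 85.67 mm; ȳ = 1464050.09/22603.10 = 64.77 mm.

x̄ = 85.67 mm, ȳ = 64.77 mm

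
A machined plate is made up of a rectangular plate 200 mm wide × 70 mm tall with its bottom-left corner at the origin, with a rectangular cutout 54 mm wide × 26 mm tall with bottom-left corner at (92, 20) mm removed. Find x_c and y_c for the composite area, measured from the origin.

plate: A = 200 × 70 = 14000.00, centroid at (100.00, 35.00).
hole: A = −(54 × 26) = -1404.00, centroid at (119.00, 33.00).
ΣA = 12596.00 mm²
ΣAx_c = (14000.00)(100.00) + (-1404.00)(119.00) = 1232924.00 mm³
ΣAy_c = (14000.00)(35.00) + (-1404.00)(33.00) = 443668.00 mm³
x_c = 1232924.00 / 12596.00 = 97.88 mm
y_c = 443668.00 / 12596.00 = 35.22 mm

x_c = 97.88 mm, y_c = 35.22 mm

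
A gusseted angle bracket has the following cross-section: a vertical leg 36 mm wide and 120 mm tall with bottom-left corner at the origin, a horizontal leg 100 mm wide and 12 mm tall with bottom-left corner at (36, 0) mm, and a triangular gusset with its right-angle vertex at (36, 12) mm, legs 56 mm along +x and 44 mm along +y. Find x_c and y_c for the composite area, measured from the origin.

x_c = 36.78 mm, y_c = 44.32 mm

Part | A | x̄ᵢ | ȳᵢ | A·x̄ᵢ | A·ȳᵢ
vertical leg | 4320.00 | 18.00 | 60.00 | 77760.00 | 259200.00
horizontal leg | 1200.00 | 86.00 | 6.00 | 103200.00 | 7200.00
gusset | 1232.00 | 54.67 | 26.67 | 67349.33 | 32853.33
Σ | 6752.00 |  |  | 248309.33 | 299253.33
x_c = 248309.33 / 6752.00 = 36.78 mm
y_c = 299253.33 / 6752.00 = 44.32 mm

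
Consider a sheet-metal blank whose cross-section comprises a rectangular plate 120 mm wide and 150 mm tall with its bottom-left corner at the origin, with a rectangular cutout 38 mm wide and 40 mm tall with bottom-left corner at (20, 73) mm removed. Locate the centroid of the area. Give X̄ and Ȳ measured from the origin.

X̄ = 61.94 mm, Ȳ = 73.34 mm

plate: A = 120 × 150 = 18000.00, centroid at (60.00, 75.00).
hole: A = −(38 × 40) = -1520.00, centroid at (39.00, 93.00).
ΣA = 16480.00 mm², ΣAX̄ = 1020720.00 mm³, ΣAȲ = 1208640.00 mm³.
X̄ = 1020720.00/16480.00 = 61.94 mm; Ȳ = 1208640.00/16480.00 = 73.34 mm.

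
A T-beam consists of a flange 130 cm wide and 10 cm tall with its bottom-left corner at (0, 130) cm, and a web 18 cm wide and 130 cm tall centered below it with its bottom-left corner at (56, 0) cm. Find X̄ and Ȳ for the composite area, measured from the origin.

X̄ = 65.00 cm, Ȳ = 90.00 cm

Part | A | x̄ᵢ | ȳᵢ | A·x̄ᵢ | A·ȳᵢ
web | 2340.00 | 65.00 | 65.00 | 152100.00 | 152100.00
flange | 1300.00 | 65.00 | 135.00 | 84500.00 | 175500.00
Σ | 3640.00 |  |  | 236600.00 | 327600.00
X̄ = 236600.00 / 3640.00 = 65.00 cm
Ȳ = 327600.00 / 3640.00 = 90.00 cm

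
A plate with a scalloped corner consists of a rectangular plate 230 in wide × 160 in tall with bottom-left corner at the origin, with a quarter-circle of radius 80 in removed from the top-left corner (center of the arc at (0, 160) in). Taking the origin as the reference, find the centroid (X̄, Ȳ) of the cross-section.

X̄ = 127.82 in, Ȳ = 72.72 in

plate: A = 230 × 160 = 36800.00, centroid at (115.00, 80.00).
removed quarter-circle: A = −¼π·80² = -5026.55, centroid at (33.95, 126.05).
ΣA = 31773.45 in², ΣAX̄ = 4061333.33 in³, ΣAȲ = 2310418.95 in³.
X̄ = 4061333.33/31773.45 = 127.82 in; Ȳ = 2310418.95/31773.45 = 72.72 in.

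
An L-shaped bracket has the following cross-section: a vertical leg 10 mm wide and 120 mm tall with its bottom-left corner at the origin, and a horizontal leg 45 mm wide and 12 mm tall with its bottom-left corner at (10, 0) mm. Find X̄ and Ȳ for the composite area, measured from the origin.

X̄ = 13.53 mm, Ȳ = 43.24 mm

Part | A | x̄ᵢ | ȳᵢ | A·x̄ᵢ | A·ȳᵢ
vertical leg | 1200.00 | 5.00 | 60.00 | 6000.00 | 72000.00
horizontal leg | 540.00 | 32.50 | 6.00 | 17550.00 | 3240.00
Σ | 1740.00 |  |  | 23550.00 | 75240.00
X̄ = 23550.00 / 1740.00 = 13.53 mm
Ȳ = 75240.00 / 1740.00 = 43.24 mm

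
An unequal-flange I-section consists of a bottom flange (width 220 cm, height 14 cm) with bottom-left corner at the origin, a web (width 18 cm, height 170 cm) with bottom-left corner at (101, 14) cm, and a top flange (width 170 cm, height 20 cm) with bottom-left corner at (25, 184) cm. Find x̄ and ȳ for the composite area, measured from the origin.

bottom flange: A = 220 × 14 = 3080.00, centroid at (110.00, 7.00).
web: A = 18 × 170 = 3060.00, centroid at (110.00, 99.00).
top flange: A = 170 × 20 = 3400.00, centroid at (110.00, 194.00).
ΣA = 9540.00 cm²
ΣAx̄ = (3080.00)(110.00) + (3060.00)(110.00) + (3400.00)(110.00) = 1049400.00 cm³
ΣAȳ = (3080.00)(7.00) + (3060.00)(99.00) + (3400.00)(194.00) = 984100.00 cm³
x̄ = 1049400.00 / 9540.00 = 110.00 cm
ȳ = 984100.00 / 9540.00 = 103.16 cm

x̄ = 110.00 cm, ȳ = 103.16 cm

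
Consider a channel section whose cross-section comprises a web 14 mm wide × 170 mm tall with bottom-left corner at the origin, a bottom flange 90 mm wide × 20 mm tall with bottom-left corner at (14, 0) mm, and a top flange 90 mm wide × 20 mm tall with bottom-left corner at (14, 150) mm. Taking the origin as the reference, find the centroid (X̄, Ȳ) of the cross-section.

web: A = 14 × 170 = 2380.00, centroid at (7.00, 85.00).
bottom flange: A = 90 × 20 = 1800.00, centroid at (59.00, 10.00).
top flange: A = 90 × 20 = 1800.00, centroid at (59.00, 160.00).
ΣA = 5980.00 mm²
ΣAX̄ = (2380.00)(7.00) + (1800.00)(59.00) + (1800.00)(59.00) = 229060.00 mm³
ΣAȲ = (2380.00)(85.00) + (1800.00)(10.00) + (1800.00)(160.00) = 508300.00 mm³
X̄ = 229060.00 / 5980.00 = 38.30 mm
Ȳ = 508300.00 / 5980.00 = 85.00 mm

X̄ = 38.30 mm, Ȳ = 85.00 mm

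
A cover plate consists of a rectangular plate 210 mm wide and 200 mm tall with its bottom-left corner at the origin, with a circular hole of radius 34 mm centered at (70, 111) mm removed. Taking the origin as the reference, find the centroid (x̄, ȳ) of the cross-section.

plate: A = 210 × 200 = 42000.00, centroid at (105.00, 100.00).
hole: A = −π·34² = -3631.68, centroid at (70.00, 111.00).
ΣA = 38368.32 mm²
ΣAx̄ = (42000.00)(105.00) + (-3631.68)(70.00) = 4155782.32 mm³
ΣAȳ = (42000.00)(100.00) + (-3631.68)(111.00) = 3796883.40 mm³
x̄ = 4155782.32 / 38368.32 = 108.31 mm
ȳ = 3796883.40 / 38368.32 = 98.96 mm

x̄ = 108.31 mm, ȳ = 98.96 mm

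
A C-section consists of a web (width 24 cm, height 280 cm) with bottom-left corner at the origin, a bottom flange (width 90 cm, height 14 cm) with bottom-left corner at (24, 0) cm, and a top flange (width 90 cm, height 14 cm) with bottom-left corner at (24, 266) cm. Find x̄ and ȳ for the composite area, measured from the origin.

x̄ = 27.55 cm, ȳ = 140.00 cm

web: A = 24 × 280 = 6720.00, centroid at (12.00, 140.00).
bottom flange: A = 90 × 14 = 1260.00, centroid at (69.00, 7.00).
top flange: A = 90 × 14 = 1260.00, centroid at (69.00, 273.00).
ΣA = 9240.00 cm², ΣAx̄ = 254520.00 cm³, ΣAȳ = 1293600.00 cm³.
x̄ = 254520.00/9240.00 = 27.55 cm; ȳ = 1293600.00/9240.00 = 140.00 cm.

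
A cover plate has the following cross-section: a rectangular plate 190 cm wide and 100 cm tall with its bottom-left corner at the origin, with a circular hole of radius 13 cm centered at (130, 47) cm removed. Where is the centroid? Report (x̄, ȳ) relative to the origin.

x̄ = 93.99 cm, ȳ = 50.09 cm

Part | A | x̄ᵢ | ȳᵢ | A·x̄ᵢ | A·ȳᵢ
plate | 19000.00 | 95.00 | 50.00 | 1805000.00 | 950000.00
hole | -530.93 | 130.00 | 47.00 | -69020.79 | -24953.67
Σ | 18469.07 |  |  | 1735979.21 | 925046.33
x̄ = 1735979.21 / 18469.07 = 93.99 cm
ȳ = 925046.33 / 18469.07 = 50.09 cm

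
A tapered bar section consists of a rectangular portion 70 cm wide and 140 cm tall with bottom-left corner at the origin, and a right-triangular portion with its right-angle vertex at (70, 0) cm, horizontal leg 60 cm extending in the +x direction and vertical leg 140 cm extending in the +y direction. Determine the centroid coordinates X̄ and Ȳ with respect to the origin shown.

rectangular portion: A = 70 × 140 = 9800.00, centroid at (35.00, 70.00).
triangular portion: A = ½·60·140 = 4200.00, centroid at (90.00, 46.67).
ΣA = 14000.00 cm²
ΣAX̄ = (9800.00)(35.00) + (4200.00)(90.00) = 721000.00 cm³
ΣAȲ = (9800.00)(70.00) + (4200.00)(46.67) = 882000.00 cm³
X̄ = 721000.00 / 14000.00 = 51.50 cm
Ȳ = 882000.00 / 14000.00 = 63.00 cm

X̄ = 51.50 cm, Ȳ = 63.00 cm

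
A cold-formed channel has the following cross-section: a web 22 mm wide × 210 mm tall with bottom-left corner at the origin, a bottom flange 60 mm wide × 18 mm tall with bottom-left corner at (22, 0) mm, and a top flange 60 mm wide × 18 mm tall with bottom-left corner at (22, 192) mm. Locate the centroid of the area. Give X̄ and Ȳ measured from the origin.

X̄ = 24.06 mm, Ȳ = 105.00 mm

web: A = 22 × 210 = 4620.00, centroid at (11.00, 105.00).
bottom flange: A = 60 × 18 = 1080.00, centroid at (52.00, 9.00).
top flange: A = 60 × 18 = 1080.00, centroid at (52.00, 201.00).
ΣA = 6780.00 mm²
ΣAX̄ = (4620.00)(11.00) + (1080.00)(52.00) + (1080.00)(52.00) = 163140.00 mm³
ΣAȲ = (4620.00)(105.00) + (1080.00)(9.00) + (1080.00)(201.00) = 711900.00 mm³
X̄ = 163140.00 / 6780.00 = 24.06 mm
Ȳ = 711900.00 / 6780.00 = 105.00 mm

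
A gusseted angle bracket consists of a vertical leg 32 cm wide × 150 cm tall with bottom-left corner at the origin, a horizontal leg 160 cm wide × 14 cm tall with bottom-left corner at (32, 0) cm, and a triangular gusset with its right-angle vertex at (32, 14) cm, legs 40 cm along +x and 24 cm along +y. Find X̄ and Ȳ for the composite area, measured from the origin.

vertical leg: A = 32 × 150 = 4800.00, centroid at (16.00, 75.00).
horizontal leg: A = 160 × 14 = 2240.00, centroid at (112.00, 7.00).
gusset: A = ½·40·24 = 480.00, centroid at (45.33, 22.00).
ΣA = 7520.00 cm², ΣAX̄ = 349440.00 cm³, ΣAȲ = 386240.00 cm³.
X̄ = 349440.00/7520.00 = 46.47 cm; Ȳ = 386240.00/7520.00 = 51.36 cm.

X̄ = 46.47 cm, Ȳ = 51.36 cm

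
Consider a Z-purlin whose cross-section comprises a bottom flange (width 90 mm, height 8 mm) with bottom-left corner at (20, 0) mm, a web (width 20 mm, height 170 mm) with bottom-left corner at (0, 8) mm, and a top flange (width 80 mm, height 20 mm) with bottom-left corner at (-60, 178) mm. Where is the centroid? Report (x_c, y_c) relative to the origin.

x_c = 8.53 mm, y_c = 108.37 mm

Part | A | x̄ᵢ | ȳᵢ | A·x̄ᵢ | A·ȳᵢ
bottom flange | 720.00 | 65.00 | 4.00 | 46800.00 | 2880.00
web | 3400.00 | 10.00 | 93.00 | 34000.00 | 316200.00
top flange | 1600.00 | -20.00 | 188.00 | -32000.00 | 300800.00
Σ | 5720.00 |  |  | 48800.00 | 619880.00
x_c = 48800.00 / 5720.00 = 8.53 mm
y_c = 619880.00 / 5720.00 = 108.37 mm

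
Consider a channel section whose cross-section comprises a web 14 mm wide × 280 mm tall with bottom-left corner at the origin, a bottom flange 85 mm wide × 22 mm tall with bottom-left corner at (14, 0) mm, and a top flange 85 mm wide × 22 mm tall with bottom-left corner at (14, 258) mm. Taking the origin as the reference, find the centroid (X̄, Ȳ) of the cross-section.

X̄ = 31.17 mm, Ȳ = 140.00 mm

web: A = 14 × 280 = 3920.00, centroid at (7.00, 140.00).
bottom flange: A = 85 × 22 = 1870.00, centroid at (56.50, 11.00).
top flange: A = 85 × 22 = 1870.00, centroid at (56.50, 269.00).
ΣA = 7660.00 mm²
ΣAX̄ = (3920.00)(7.00) + (1870.00)(56.50) + (1870.00)(56.50) = 238750.00 mm³
ΣAȲ = (3920.00)(140.00) + (1870.00)(11.00) + (1870.00)(269.00) = 1072400.00 mm³
X̄ = 238750.00 / 7660.00 = 31.17 mm
Ȳ = 1072400.00 / 7660.00 = 140.00 mm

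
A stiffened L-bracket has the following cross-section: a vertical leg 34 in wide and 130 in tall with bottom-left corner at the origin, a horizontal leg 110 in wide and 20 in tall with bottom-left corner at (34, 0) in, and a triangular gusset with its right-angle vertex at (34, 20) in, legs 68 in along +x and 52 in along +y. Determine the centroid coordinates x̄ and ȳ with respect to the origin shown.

vertical leg: A = 34 × 130 = 4420.00, centroid at (17.00, 65.00).
horizontal leg: A = 110 × 20 = 2200.00, centroid at (89.00, 10.00).
gusset: A = ½·68·52 = 1768.00, centroid at (56.67, 37.33).
ΣA = 8388.00 in²
ΣAx̄ = (4420.00)(17.00) + (2200.00)(89.00) + (1768.00)(56.67) = 371126.67 in³
ΣAȳ = (4420.00)(65.00) + (2200.00)(10.00) + (1768.00)(37.33) = 375305.33 in³
x̄ = 371126.67 / 8388.00 = 44.24 in
ȳ = 375305.33 / 8388.00 = 44.74 in

x̄ = 44.24 in, ȳ = 44.74 in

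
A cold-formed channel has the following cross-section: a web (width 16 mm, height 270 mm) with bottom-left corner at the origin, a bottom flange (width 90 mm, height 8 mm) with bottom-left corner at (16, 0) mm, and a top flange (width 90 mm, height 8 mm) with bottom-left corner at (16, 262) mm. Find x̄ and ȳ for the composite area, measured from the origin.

x̄ = 21.25 mm, ȳ = 135.00 mm

web: A = 16 × 270 = 4320.00, centroid at (8.00, 135.00).
bottom flange: A = 90 × 8 = 720.00, centroid at (61.00, 4.00).
top flange: A = 90 × 8 = 720.00, centroid at (61.00, 266.00).
ΣA = 5760.00 mm², ΣAx̄ = 122400.00 mm³, ΣAȳ = 777600.00 mm³.
x̄ = 122400.00/5760.00 = 21.25 mm; ȳ = 777600.00/5760.00 = 135.00 mm.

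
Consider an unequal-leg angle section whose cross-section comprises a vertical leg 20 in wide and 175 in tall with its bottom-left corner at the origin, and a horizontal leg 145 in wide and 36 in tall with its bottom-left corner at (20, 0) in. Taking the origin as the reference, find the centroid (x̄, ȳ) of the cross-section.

vertical leg: A = 20 × 175 = 3500.00, centroid at (10.00, 87.50).
horizontal leg: A = 145 × 36 = 5220.00, centroid at (92.50, 18.00).
ΣA = 8720.00 in²
ΣAx̄ = (3500.00)(10.00) + (5220.00)(92.50) = 517850.00 in³
ΣAȳ = (3500.00)(87.50) + (5220.00)(18.00) = 400210.00 in³
x̄ = 517850.00 / 8720.00 = 59.39 in
ȳ = 400210.00 / 8720.00 = 45.90 in

x̄ = 59.39 in, ȳ = 45.90 in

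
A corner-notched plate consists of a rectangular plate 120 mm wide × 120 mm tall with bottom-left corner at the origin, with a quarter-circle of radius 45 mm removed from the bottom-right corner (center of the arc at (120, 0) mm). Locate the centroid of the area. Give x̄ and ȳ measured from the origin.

plate: A = 120 × 120 = 14400.00, centroid at (60.00, 60.00).
removed quarter-circle: A = −¼π·45² = -1590.43, centroid at (100.90, 19.10).
ΣA = 12809.57 mm², ΣAx̄ = 703523.25 mm³, ΣAȳ = 833625.00 mm³.
x̄ = 703523.25/12809.57 = 54.92 mm; ȳ = 833625.00/12809.57 = 65.08 mm.

x̄ = 54.92 mm, ȳ = 65.08 mm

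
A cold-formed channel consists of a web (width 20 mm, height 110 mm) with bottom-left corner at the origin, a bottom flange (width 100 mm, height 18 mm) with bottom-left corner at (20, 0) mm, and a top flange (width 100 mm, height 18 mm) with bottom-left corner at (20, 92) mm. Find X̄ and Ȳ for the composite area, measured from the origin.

web: A = 20 × 110 = 2200.00, centroid at (10.00, 55.00).
bottom flange: A = 100 × 18 = 1800.00, centroid at (70.00, 9.00).
top flange: A = 100 × 18 = 1800.00, centroid at (70.00, 101.00).
ΣA = 5800.00 mm², ΣAX̄ = 274000.00 mm³, ΣAȲ = 319000.00 mm³.
X̄ = 274000.00/5800.00 = 47.24 mm; Ȳ = 319000.00/5800.00 = 55.00 mm.

X̄ = 47.24 mm, Ȳ = 55.00 mm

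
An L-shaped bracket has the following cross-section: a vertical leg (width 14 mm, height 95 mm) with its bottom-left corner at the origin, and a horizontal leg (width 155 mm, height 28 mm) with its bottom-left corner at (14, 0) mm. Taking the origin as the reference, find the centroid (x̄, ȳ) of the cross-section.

Part | A | x̄ᵢ | ȳᵢ | A·x̄ᵢ | A·ȳᵢ
vertical leg | 1330.00 | 7.00 | 47.50 | 9310.00 | 63175.00
horizontal leg | 4340.00 | 91.50 | 14.00 | 397110.00 | 60760.00
Σ | 5670.00 |  |  | 406420.00 | 123935.00
x̄ = 406420.00 / 5670.00 = 71.68 mm
ȳ = 123935.00 / 5670.00 = 21.86 mm

x̄ = 71.68 mm, ȳ = 21.86 mm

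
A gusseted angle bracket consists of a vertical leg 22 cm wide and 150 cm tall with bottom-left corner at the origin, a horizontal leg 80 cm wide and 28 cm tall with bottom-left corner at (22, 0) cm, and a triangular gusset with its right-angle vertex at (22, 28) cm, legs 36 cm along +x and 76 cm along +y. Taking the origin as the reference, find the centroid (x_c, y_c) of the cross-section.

vertical leg: A = 22 × 150 = 3300.00, centroid at (11.00, 75.00).
horizontal leg: A = 80 × 28 = 2240.00, centroid at (62.00, 14.00).
gusset: A = ½·36·76 = 1368.00, centroid at (34.00, 53.33).
ΣA = 6908.00 cm²
ΣAx_c = (3300.00)(11.00) + (2240.00)(62.00) + (1368.00)(34.00) = 221692.00 cm³
ΣAy_c = (3300.00)(75.00) + (2240.00)(14.00) + (1368.00)(53.33) = 351820.00 cm³
x_c = 221692.00 / 6908.00 = 32.09 cm
y_c = 351820.00 / 6908.00 = 50.93 cm

x_c = 32.09 cm, y_c = 50.93 cm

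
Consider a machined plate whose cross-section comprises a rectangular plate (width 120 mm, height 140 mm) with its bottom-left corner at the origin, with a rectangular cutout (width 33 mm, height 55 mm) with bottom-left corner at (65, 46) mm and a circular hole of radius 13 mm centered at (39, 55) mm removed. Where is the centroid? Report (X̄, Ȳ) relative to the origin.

plate: A = 120 × 140 = 16800.00, centroid at (60.00, 70.00).
hole 1: A = −(33 × 55) = -1815.00, centroid at (81.50, 73.50).
hole 2: A = −π·13² = -530.93, centroid at (39.00, 55.00).
ΣA = 14454.07 mm²
ΣAX̄ = (16800.00)(60.00) + (-1815.00)(81.50) + (-530.93)(39.00) = 839371.26 mm³
ΣAȲ = (16800.00)(70.00) + (-1815.00)(73.50) + (-530.93)(55.00) = 1013396.40 mm³
X̄ = 839371.26 / 14454.07 = 58.07 mm
Ȳ = 1013396.40 / 14454.07 = 70.11 mm

X̄ = 58.07 mm, Ȳ = 70.11 mm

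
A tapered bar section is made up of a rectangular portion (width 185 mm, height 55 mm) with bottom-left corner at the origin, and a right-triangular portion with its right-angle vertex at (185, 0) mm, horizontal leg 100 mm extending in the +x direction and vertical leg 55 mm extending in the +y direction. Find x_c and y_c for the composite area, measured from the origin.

rectangular portion: A = 185 × 55 = 10175.00, centroid at (92.50, 27.50).
triangular portion: A = ½·100·55 = 2750.00, centroid at (218.33, 18.33).
ΣA = 12925.00 mm², ΣAx_c = 1541604.17 mm³, ΣAy_c = 330229.17 mm³.
x_c = 1541604.17/12925.00 = 119.27 mm; y_c = 330229.17/12925.00 = 25.55 mm.

x_c = 119.27 mm, y_c = 25.55 mm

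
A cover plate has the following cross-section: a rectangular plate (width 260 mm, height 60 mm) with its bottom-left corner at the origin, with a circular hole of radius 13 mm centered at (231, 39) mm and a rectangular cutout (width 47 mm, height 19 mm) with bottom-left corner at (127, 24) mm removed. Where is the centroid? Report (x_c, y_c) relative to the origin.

x_c = 124.93 mm, y_c = 29.44 mm

plate: A = 260 × 60 = 15600.00, centroid at (130.00, 30.00).
hole 1: A = −π·13² = -530.93, centroid at (231.00, 39.00).
hole 2: A = −(47 × 19) = -893.00, centroid at (150.50, 33.50).
ΣA = 14176.07 mm², ΣAx_c = 1770958.86 mm³, ΣAy_c = 417378.26 mm³.
x_c = 1770958.86/14176.07 = 124.93 mm; y_c = 417378.26/14176.07 = 29.44 mm.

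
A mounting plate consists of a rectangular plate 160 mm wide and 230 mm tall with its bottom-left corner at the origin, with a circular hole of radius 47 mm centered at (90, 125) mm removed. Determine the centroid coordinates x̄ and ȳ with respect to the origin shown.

x̄ = 77.68 mm, ȳ = 112.68 mm

plate: A = 160 × 230 = 36800.00, centroid at (80.00, 115.00).
hole: A = −π·47² = -6939.78, centroid at (90.00, 125.00).
ΣA = 29860.22 mm²
ΣAx̄ = (36800.00)(80.00) + (-6939.78)(90.00) = 2319419.96 mm³
ΣAȳ = (36800.00)(115.00) + (-6939.78)(125.00) = 3364527.73 mm³
x̄ = 2319419.96 / 29860.22 = 77.68 mm
ȳ = 3364527.73 / 29860.22 = 112.68 mm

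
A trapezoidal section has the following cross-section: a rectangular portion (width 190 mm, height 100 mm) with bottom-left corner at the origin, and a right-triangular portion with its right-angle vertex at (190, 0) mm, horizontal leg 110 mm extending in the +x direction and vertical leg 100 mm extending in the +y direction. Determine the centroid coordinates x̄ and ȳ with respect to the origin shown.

x̄ = 124.56 mm, ȳ = 46.26 mm

Part | A | x̄ᵢ | ȳᵢ | A·x̄ᵢ | A·ȳᵢ
rectangular portion | 19000.00 | 95.00 | 50.00 | 1805000.00 | 950000.00
triangular portion | 5500.00 | 226.67 | 33.33 | 1246666.67 | 183333.33
Σ | 24500.00 |  |  | 3051666.67 | 1133333.33
x̄ = 3051666.67 / 24500.00 = 124.56 mm
ȳ = 1133333.33 / 24500.00 = 46.26 mm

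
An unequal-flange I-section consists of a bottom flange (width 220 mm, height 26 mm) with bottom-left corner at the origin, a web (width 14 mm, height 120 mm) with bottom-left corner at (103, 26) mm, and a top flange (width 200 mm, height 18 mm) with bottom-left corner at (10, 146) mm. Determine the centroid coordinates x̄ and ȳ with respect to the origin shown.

x̄ = 110.00 mm, ȳ = 70.62 mm

Part | A | x̄ᵢ | ȳᵢ | A·x̄ᵢ | A·ȳᵢ
bottom flange | 5720.00 | 110.00 | 13.00 | 629200.00 | 74360.00
web | 1680.00 | 110.00 | 86.00 | 184800.00 | 144480.00
top flange | 3600.00 | 110.00 | 155.00 | 396000.00 | 558000.00
Σ | 11000.00 |  |  | 1210000.00 | 776840.00
x̄ = 1210000.00 / 11000.00 = 110.00 mm
ȳ = 776840.00 / 11000.00 = 70.62 mm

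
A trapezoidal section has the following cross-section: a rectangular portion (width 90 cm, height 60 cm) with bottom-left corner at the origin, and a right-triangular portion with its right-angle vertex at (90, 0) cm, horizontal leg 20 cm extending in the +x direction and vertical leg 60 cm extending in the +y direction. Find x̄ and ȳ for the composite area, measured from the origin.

rectangular portion: A = 90 × 60 = 5400.00, centroid at (45.00, 30.00).
triangular portion: A = ½·20·60 = 600.00, centroid at (96.67, 20.00).
ΣA = 6000.00 cm²
ΣAx̄ = (5400.00)(45.00) + (600.00)(96.67) = 301000.00 cm³
ΣAȳ = (5400.00)(30.00) + (600.00)(20.00) = 174000.00 cm³
x̄ = 301000.00 / 6000.00 = 50.17 cm
ȳ = 174000.00 / 6000.00 = 29.00 cm

x̄ = 50.17 cm, ȳ = 29.00 cm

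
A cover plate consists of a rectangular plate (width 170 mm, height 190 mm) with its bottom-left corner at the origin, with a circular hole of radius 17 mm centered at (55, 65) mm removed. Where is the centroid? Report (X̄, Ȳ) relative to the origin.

X̄ = 85.87 mm, Ȳ = 95.87 mm

Part | A | x̄ᵢ | ȳᵢ | A·x̄ᵢ | A·ȳᵢ
plate | 32300.00 | 85.00 | 95.00 | 2745500.00 | 3068500.00
hole | -907.92 | 55.00 | 65.00 | -49935.62 | -59014.82
Σ | 31392.08 |  |  | 2695564.38 | 3009485.18
X̄ = 2695564.38 / 31392.08 = 85.87 mm
Ȳ = 3009485.18 / 31392.08 = 95.87 mm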